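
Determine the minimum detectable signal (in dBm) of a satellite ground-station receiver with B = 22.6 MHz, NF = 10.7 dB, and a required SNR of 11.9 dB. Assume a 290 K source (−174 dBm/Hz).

Sensitivity = −174 + 10 log₁₀(B) + NF + SNR_min
= −174 + 73.54 + 10.7 + 11.9
= −77.86 dBm → −77.9 dBm

−77.9 dBm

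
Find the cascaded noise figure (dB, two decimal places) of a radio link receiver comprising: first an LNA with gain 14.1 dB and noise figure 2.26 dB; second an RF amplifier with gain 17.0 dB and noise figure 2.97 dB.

2.36 dB

Convert to linear (a loss of L dB is a gain of −L dB): F_i = 10^(NF_i/10), G_i = 10^(G_i,dB/10)
  Stage 1: F_1 = 10^(2.26/10) = 1.683, G_1 = 10^(14.1/10) = 25.70
  Stage 2: F_2 = 10^(2.97/10) = 1.982, G_2 = 10^(17.0/10) = 50.12
Friis cascade:
  F = 1.683 + (1.982 − 1)/25.70 = 1.721
NF = 10 log₁₀(1.721) = 2.36 dB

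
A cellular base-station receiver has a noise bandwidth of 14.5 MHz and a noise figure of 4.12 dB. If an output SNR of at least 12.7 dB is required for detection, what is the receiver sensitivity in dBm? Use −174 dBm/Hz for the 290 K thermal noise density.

Sensitivity = −174 + 10 log₁₀(B) + NF + SNR_min
= −174 + 71.61 + 4.12 + 12.7
= −85.57 dBm → −85.6 dBm

−85.6 dBm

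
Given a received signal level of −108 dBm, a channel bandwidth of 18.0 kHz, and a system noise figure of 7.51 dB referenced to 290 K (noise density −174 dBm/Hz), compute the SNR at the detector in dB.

15.9 dB

Noise floor: N = −174 + 10 log₁₀(B) + NF
10 log₁₀(1.80×10⁴) = 42.55 dB
N = −174 + 42.55 + 7.51 = −123.94 dBm
SNR = P_sig − N = −108 − (−123.94) = 15.94 dB → 15.9 dB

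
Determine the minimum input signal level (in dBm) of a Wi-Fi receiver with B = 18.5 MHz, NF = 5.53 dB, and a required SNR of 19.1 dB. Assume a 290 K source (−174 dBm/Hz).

−76.7 dBm

Sensitivity = −174 + 10 log₁₀(B) + NF + SNR_min
= −174 + 72.67 + 5.53 + 19.1
= −76.70 dBm → −76.7 dBm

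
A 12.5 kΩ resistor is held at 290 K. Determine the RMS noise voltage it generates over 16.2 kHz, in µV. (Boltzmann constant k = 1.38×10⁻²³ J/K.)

1.80 µV

V_n = √(4kTRB)
4kTRB = 4 × 1.38×10⁻²³ × 290 × 1.25×10⁴ × 1.62×10⁴ = 3.24×10⁻¹² V²
V_n = √(3.24×10⁻¹²) = 1.80×10⁻⁶ V = 1.80 µV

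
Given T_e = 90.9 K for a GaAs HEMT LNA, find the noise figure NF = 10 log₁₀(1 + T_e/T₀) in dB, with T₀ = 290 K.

F = 1 + T_e/T₀ = 1 + 90.9/290 = 1.31345
NF = 10 log₁₀(1.31345) = 1.18 dB

1.18 dB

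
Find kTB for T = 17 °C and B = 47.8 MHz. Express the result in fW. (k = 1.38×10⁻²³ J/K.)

191 fW

T = 17 °C + 273.15 = 290.15 K
P_n = kTB = 1.38×10⁻²³ × 290.15 × 4.78×10⁷ = 1.91×10⁻¹³ W = 191 fW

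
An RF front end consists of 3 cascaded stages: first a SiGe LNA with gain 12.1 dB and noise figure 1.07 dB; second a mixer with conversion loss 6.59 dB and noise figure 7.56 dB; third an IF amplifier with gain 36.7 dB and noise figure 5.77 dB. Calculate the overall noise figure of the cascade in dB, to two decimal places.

3.71 dB

Convert to linear (a loss of L dB is a gain of −L dB): F_i = 10^(NF_i/10), G_i = 10^(G_i,dB/10)
  Stage 1: F_1 = 10^(1.07/10) = 1.279, G_1 = 10^(12.1/10) = 16.22
  Stage 2: F_2 = 10^(7.56/10) = 5.702, G_2 = 10^(−6.59/10) = 0.2193
  Stage 3: F_3 = 10^(5.77/10) = 3.776, G_3 = 10^(36.7/10) = 4677
Friis cascade:
  F = 1.279 + (5.702 − 1)/16.22 + (3.776 − 1)/3.556 = 2.350
NF = 10 log₁₀(2.350) = 3.71 dB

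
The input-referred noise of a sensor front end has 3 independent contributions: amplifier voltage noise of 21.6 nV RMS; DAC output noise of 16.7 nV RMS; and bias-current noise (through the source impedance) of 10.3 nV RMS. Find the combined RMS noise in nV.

Uncorrelated sources add in power (mean-square): V_tot = √(ΣV_i²)
V_tot = √[(2.16×10⁻⁸)² + (1.67×10⁻⁸)² + (1.03×10⁻⁸)²] = 2.92×10⁻⁸ V = 29.2 nV

29.2 nV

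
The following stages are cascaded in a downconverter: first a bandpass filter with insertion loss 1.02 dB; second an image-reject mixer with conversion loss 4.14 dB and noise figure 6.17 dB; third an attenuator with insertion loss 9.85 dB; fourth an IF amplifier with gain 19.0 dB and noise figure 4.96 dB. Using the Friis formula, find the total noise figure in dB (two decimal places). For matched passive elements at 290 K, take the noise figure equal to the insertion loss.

Convert to linear (a loss of L dB is a gain of −L dB): F_i = 10^(NF_i/10), G_i = 10^(G_i,dB/10)
  Stage 1: F_1 = 10^(1.02/10) = 1.265, G_1 = 10^(−1.02/10) = 0.7907
  Stage 2: F_2 = 10^(6.17/10) = 4.140, G_2 = 10^(−4.14/10) = 0.3855
  Stage 3: F_3 = 10^(9.85/10) = 9.661, G_3 = 10^(−9.85/10) = 0.1035
  Stage 4: F_4 = 10^(4.96/10) = 3.133, G_4 = 10^(19.0/10) = 79.43
Friis cascade:
  F = 1.265 + (4.140 − 1)/0.7907 + (9.661 − 1)/0.3048 + (3.133 − 1)/0.03155 = 101.3
NF = 10 log₁₀(101.3) = 20.05 dB

20.05 dB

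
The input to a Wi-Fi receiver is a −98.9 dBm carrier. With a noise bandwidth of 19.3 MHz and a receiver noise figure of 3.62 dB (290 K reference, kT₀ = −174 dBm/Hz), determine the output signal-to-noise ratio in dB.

−1.4 dB

Noise floor: N = −174 + 10 log₁₀(B) + NF
10 log₁₀(1.93×10⁷) = 72.86 dB
N = −174 + 72.86 + 3.62 = −97.52 dBm
SNR = P_sig − N = −98.9 − (−97.52) = −1.38 dB → −1.4 dB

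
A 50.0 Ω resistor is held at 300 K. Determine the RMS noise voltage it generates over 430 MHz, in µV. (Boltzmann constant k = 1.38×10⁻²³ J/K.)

18.9 µV

V_n = √(4kTRB)
4kTRB = 4 × 1.38×10⁻²³ × 300 × 5.00×10¹ × 4.30×10⁸ = 3.56×10⁻¹⁰ V²
V_n = √(3.56×10⁻¹⁰) = 1.89×10⁻⁵ V = 18.9 µV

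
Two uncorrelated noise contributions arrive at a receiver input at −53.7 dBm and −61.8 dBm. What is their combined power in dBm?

−53.1 dBm

Convert to linear, add, convert back:
P₁ = 4.27×10⁻⁹ W, P₂ = 6.61×10⁻¹⁰ W
P_tot = 4.93×10⁻⁹ W → 10 log₁₀(P_tot / 10⁻³) = −53.1 dBm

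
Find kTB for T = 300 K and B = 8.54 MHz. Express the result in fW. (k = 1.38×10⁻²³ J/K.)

35.4 fW

P_n = kTB = 1.38×10⁻²³ × 300 × 8.54×10⁶ = 3.54×10⁻¹⁴ W = 35.4 fW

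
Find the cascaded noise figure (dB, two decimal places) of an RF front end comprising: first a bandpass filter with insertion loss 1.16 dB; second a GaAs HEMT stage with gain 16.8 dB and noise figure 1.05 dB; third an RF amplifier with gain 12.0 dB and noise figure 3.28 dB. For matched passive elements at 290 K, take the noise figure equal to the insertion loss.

Convert to linear (a loss of L dB is a gain of −L dB): F_i = 10^(NF_i/10), G_i = 10^(G_i,dB/10)
  Stage 1: F_1 = 10^(1.16/10) = 1.306, G_1 = 10^(−1.16/10) = 0.7656
  Stage 2: F_2 = 10^(1.05/10) = 1.274, G_2 = 10^(16.8/10) = 47.86
  Stage 3: F_3 = 10^(3.28/10) = 2.128, G_3 = 10^(12.0/10) = 15.85
Friis cascade:
  F = 1.306 + (1.274 − 1)/0.7656 + (2.128 − 1)/36.64 = 1.694
NF = 10 log₁₀(1.694) = 2.29 dB

2.29 dB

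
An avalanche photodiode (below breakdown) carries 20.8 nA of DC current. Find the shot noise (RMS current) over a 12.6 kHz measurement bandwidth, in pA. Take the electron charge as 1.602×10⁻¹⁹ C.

I_n = √(2qI·B)
2qI·B = 2 × 1.602×10⁻¹⁹ × 2.08×10⁻⁸ × 1.26×10⁴ = 8.40×10⁻²³ A²
I_n = √(8.40×10⁻²³) = 9.16×10⁻¹² A = 9.16 pA

9.16 pA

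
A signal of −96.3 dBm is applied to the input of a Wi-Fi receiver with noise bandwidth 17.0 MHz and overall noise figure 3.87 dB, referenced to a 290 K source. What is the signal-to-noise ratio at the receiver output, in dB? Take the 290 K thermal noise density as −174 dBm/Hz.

Noise floor: N = −174 + 10 log₁₀(B) + NF
10 log₁₀(1.70×10⁷) = 72.3 dB
N = −174 + 72.3 + 3.87 = −97.83 dBm
SNR = P_sig − N = −96.3 − (−97.83) = 1.53 dB → 1.5 dB

1.5 dB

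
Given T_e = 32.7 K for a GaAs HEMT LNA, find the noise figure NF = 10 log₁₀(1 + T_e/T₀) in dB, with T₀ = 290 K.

0.464 dB

F = 1 + T_e/T₀ = 1 + 32.7/290 = 1.11276
NF = 10 log₁₀(1.11276) = 0.464 dB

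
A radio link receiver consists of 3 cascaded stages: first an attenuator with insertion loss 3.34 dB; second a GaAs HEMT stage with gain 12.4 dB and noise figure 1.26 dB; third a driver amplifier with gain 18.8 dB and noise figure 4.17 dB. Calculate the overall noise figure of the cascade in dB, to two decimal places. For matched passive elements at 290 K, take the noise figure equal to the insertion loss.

Convert to linear (a loss of L dB is a gain of −L dB): F_i = 10^(NF_i/10), G_i = 10^(G_i,dB/10)
  Stage 1: F_1 = 10^(3.34/10) = 2.158, G_1 = 10^(−3.34/10) = 0.4634
  Stage 2: F_2 = 10^(1.26/10) = 1.337, G_2 = 10^(12.4/10) = 17.38
  Stage 3: F_3 = 10^(4.17/10) = 2.612, G_3 = 10^(18.8/10) = 75.86
Friis cascade:
  F = 2.158 + (1.337 − 1)/0.4634 + (2.612 − 1)/8.054 = 3.084
NF = 10 log₁₀(3.084) = 4.89 dB

4.89 dB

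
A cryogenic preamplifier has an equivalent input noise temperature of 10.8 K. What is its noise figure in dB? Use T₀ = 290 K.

0.159 dB

F = 1 + T_e/T₀ = 1 + 10.8/290 = 1.03724
NF = 10 log₁₀(1.03724) = 0.159 dB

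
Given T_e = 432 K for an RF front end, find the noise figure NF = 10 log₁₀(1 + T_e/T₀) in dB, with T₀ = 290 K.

F = 1 + T_e/T₀ = 1 + 432/290 = 2.48966
NF = 10 log₁₀(2.48966) = 3.96 dB

3.96 dB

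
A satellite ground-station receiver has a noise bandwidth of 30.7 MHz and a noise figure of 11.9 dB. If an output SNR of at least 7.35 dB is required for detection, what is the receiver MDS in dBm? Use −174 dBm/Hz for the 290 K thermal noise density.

−79.9 dBm

Sensitivity = −174 + 10 log₁₀(B) + NF + SNR_min
= −174 + 74.87 + 11.9 + 7.35
= −79.88 dBm → −79.9 dBm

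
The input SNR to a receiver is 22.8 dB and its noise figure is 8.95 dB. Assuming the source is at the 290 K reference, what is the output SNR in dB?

By definition F = SNR_in/SNR_out, so in dB: SNR_out = SNR_in − NF
SNR_out = 22.8 − 8.95 = 13.85 dB

13.85 dB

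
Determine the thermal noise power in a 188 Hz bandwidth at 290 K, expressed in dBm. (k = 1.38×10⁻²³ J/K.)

−151.2 dBm

P_n = kTB = 1.38×10⁻²³ × 290 × 1.88×10² = 7.52×10⁻¹⁹ W
In dBm: 10 log₁₀(7.52×10⁻¹⁹ / 10⁻³) = −151.2 dBm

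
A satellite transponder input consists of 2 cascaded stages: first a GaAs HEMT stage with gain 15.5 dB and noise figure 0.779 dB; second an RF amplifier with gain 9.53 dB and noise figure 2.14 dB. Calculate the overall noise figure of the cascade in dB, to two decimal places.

0.84 dB

Convert to linear (a loss of L dB is a gain of −L dB): F_i = 10^(NF_i/10), G_i = 10^(G_i,dB/10)
  Stage 1: F_1 = 10^(0.779/10) = 1.196, G_1 = 10^(15.5/10) = 35.48
  Stage 2: F_2 = 10^(2.14/10) = 1.637, G_2 = 10^(9.53/10) = 8.974
Friis cascade:
  F = 1.196 + (1.637 − 1)/35.48 = 1.214
NF = 10 log₁₀(1.214) = 0.84 dB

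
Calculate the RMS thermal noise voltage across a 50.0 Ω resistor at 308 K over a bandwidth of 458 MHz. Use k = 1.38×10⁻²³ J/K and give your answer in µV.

V_n = √(4kTRB)
4kTRB = 4 × 1.38×10⁻²³ × 308 × 5.00×10¹ × 4.58×10⁸ = 3.89×10⁻¹⁰ V²
V_n = √(3.89×10⁻¹⁰) = 1.97×10⁻⁵ V = 19.7 µV

19.7 µV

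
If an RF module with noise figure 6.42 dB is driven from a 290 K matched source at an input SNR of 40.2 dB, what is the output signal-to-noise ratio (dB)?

By definition F = SNR_in/SNR_out, so in dB: SNR_out = SNR_in − NF
SNR_out = 40.2 − 6.42 = 33.78 dB

33.78 dB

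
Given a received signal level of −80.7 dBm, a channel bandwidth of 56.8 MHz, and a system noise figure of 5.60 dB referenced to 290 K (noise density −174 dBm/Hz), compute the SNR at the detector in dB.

10.2 dB

Noise floor: N = −174 + 10 log₁₀(B) + NF
10 log₁₀(5.68×10⁷) = 77.54 dB
N = −174 + 77.54 + 5.60 = −90.86 dBm
SNR = P_sig − N = −80.7 − (−90.86) = 10.16 dB → 10.2 dB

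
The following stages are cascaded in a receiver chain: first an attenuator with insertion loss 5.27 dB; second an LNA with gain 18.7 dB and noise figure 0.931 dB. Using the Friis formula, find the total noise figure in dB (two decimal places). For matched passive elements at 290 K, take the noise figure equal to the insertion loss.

6.20 dB

Convert to linear (a loss of L dB is a gain of −L dB): F_i = 10^(NF_i/10), G_i = 10^(G_i,dB/10)
  Stage 1: F_1 = 10^(5.27/10) = 3.365, G_1 = 10^(−5.27/10) = 0.2972
  Stage 2: F_2 = 10^(0.931/10) = 1.239, G_2 = 10^(18.7/10) = 74.13
Friis cascade:
  F = 3.365 + (1.239 − 1)/0.2972 = 4.170
NF = 10 log₁₀(4.170) = 6.20 dB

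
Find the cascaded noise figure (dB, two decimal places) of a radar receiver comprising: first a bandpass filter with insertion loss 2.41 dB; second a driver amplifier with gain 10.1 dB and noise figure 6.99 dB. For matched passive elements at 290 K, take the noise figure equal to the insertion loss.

Convert to linear (a loss of L dB is a gain of −L dB): F_i = 10^(NF_i/10), G_i = 10^(G_i,dB/10)
  Stage 1: F_1 = 10^(2.41/10) = 1.742, G_1 = 10^(−2.41/10) = 0.5741
  Stage 2: F_2 = 10^(6.99/10) = 5.000, G_2 = 10^(10.1/10) = 10.23
Friis cascade:
  F = 1.742 + (5.000 − 1)/0.5741 = 8.710
NF = 10 log₁₀(8.710) = 9.40 dB

9.40 dB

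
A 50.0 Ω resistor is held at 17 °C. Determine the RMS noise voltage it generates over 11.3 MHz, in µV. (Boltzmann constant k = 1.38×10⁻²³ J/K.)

3.01 µV

T = 17 °C + 273.15 = 290.15 K
V_n = √(4kTRB)
4kTRB = 4 × 1.38×10⁻²³ × 290.15 × 5.00×10¹ × 1.13×10⁷ = 9.05×10⁻¹² V²
V_n = √(9.05×10⁻¹²) = 3.01×10⁻⁶ V = 3.01 µV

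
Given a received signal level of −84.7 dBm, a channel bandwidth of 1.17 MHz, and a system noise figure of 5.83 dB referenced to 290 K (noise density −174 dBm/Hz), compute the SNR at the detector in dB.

Noise floor: N = −174 + 10 log₁₀(B) + NF
10 log₁₀(1.17×10⁶) = 60.68 dB
N = −174 + 60.68 + 5.83 = −107.49 dBm
SNR = P_sig − N = −84.7 − (−107.49) = 22.79 dB → 22.8 dB

22.8 dB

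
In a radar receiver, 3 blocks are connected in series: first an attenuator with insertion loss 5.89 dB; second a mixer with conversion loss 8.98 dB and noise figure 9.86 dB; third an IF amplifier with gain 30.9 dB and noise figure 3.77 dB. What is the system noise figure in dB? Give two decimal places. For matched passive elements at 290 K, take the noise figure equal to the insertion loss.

Convert to linear (a loss of L dB is a gain of −L dB): F_i = 10^(NF_i/10), G_i = 10^(G_i,dB/10)
  Stage 1: F_1 = 10^(5.89/10) = 3.882, G_1 = 10^(−5.89/10) = 0.2576
  Stage 2: F_2 = 10^(9.86/10) = 9.683, G_2 = 10^(−8.98/10) = 0.1265
  Stage 3: F_3 = 10^(3.77/10) = 2.382, G_3 = 10^(30.9/10) = 1230
Friis cascade:
  F = 3.882 + (9.683 − 1)/0.2576 + (2.382 − 1)/0.03258 = 80.01
NF = 10 log₁₀(80.01) = 19.03 dB

19.03 dB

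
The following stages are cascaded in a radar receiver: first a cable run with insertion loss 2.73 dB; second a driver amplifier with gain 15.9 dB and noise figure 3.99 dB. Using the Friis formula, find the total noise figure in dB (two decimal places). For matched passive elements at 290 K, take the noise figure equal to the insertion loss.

Convert to linear (a loss of L dB is a gain of −L dB): F_i = 10^(NF_i/10), G_i = 10^(G_i,dB/10)
  Stage 1: F_1 = 10^(2.73/10) = 1.875, G_1 = 10^(−2.73/10) = 0.5333
  Stage 2: F_2 = 10^(3.99/10) = 2.506, G_2 = 10^(15.9/10) = 38.90
Friis cascade:
  F = 1.875 + (2.506 − 1)/0.5333 = 4.699
NF = 10 log₁₀(4.699) = 6.72 dB

6.72 dB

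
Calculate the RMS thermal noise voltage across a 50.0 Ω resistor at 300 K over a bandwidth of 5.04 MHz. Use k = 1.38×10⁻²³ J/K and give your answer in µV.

2.04 µV

V_n = √(4kTRB)
4kTRB = 4 × 1.38×10⁻²³ × 300 × 5.00×10¹ × 5.04×10⁶ = 4.17×10⁻¹² V²
V_n = √(4.17×10⁻¹²) = 2.04×10⁻⁶ V = 2.04 µV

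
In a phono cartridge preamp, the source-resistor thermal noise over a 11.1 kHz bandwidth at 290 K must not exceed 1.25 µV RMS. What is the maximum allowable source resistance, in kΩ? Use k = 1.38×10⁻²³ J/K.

8.79 kΩ

Johnson–Nyquist: V_n = √(4kTRB) ⇒ R = V_n² / (4kTB)
4kTB = 4 × 1.38×10⁻²³ × 290 × 1.11×10⁴ = 1.78×10⁻¹⁶
R = (1.25×10⁻⁶)² / 1.78×10⁻¹⁶ = 8.79×10³ Ω = 8.79 kΩ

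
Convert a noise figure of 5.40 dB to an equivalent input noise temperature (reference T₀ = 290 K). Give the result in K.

F = 10^(5.40/10) = 3.46737
T_e = (F − 1)·T₀ = (3.46737 − 1) × 290 = 716 K

716 K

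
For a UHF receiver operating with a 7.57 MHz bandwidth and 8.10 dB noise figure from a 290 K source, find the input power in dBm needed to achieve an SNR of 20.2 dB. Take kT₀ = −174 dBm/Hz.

Sensitivity = −174 + 10 log₁₀(B) + NF + SNR_min
= −174 + 68.79 + 8.10 + 20.2
= −76.91 dBm → −76.9 dBm

−76.9 dBm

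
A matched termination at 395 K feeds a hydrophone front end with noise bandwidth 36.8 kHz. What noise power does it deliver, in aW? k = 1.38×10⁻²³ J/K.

201 aW

P_n = kTB = 1.38×10⁻²³ × 395 × 3.68×10⁴ = 2.01×10⁻¹⁶ W = 201 aW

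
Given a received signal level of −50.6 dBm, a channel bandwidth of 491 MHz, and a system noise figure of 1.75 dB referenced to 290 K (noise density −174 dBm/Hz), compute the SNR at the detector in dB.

Noise floor: N = −174 + 10 log₁₀(B) + NF
10 log₁₀(4.91×10⁸) = 86.91 dB
N = −174 + 86.91 + 1.75 = −85.34 dBm
SNR = P_sig − N = −50.6 − (−85.34) = 34.74 dB → 34.7 dB

34.7 dB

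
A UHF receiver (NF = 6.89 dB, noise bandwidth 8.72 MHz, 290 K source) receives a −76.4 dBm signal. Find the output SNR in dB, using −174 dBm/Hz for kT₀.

Noise floor: N = −174 + 10 log₁₀(B) + NF
10 log₁₀(8.72×10⁶) = 69.41 dB
N = −174 + 69.41 + 6.89 = −97.70 dBm
SNR = P_sig − N = −76.4 − (−97.70) = 21.30 dB → 21.3 dB

21.3 dB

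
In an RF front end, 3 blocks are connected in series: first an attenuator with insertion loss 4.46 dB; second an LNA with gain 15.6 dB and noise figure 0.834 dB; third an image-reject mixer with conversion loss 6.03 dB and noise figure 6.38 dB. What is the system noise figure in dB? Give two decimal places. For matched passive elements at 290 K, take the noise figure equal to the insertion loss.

Convert to linear (a loss of L dB is a gain of −L dB): F_i = 10^(NF_i/10), G_i = 10^(G_i,dB/10)
  Stage 1: F_1 = 10^(4.46/10) = 2.793, G_1 = 10^(−4.46/10) = 0.3581
  Stage 2: F_2 = 10^(0.834/10) = 1.212, G_2 = 10^(15.6/10) = 36.31
  Stage 3: F_3 = 10^(6.38/10) = 4.345, G_3 = 10^(−6.03/10) = 0.2495
Friis cascade:
  F = 2.793 + (1.212 − 1)/0.3581 + (4.345 − 1)/13.00 = 3.641
NF = 10 log₁₀(3.641) = 5.61 dB

5.61 dB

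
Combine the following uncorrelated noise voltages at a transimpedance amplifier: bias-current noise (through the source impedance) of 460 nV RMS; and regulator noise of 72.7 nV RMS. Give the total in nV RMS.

Uncorrelated sources add in power (mean-square): V_tot = √(ΣV_i²)
V_tot = √[(4.60×10⁻⁷)² + (7.27×10⁻⁸)²] = 4.66×10⁻⁷ V = 466 nV

466 nV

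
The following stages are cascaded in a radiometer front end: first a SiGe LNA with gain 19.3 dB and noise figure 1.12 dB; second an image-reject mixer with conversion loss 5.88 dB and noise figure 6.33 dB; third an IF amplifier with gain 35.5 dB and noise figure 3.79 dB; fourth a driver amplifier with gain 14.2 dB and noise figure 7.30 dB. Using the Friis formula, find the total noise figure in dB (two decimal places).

Convert to linear (a loss of L dB is a gain of −L dB): F_i = 10^(NF_i/10), G_i = 10^(G_i,dB/10)
  Stage 1: F_1 = 10^(1.12/10) = 1.294, G_1 = 10^(19.3/10) = 85.11
  Stage 2: F_2 = 10^(6.33/10) = 4.295, G_2 = 10^(−5.88/10) = 0.2582
  Stage 3: F_3 = 10^(3.79/10) = 2.393, G_3 = 10^(35.5/10) = 3548
  Stage 4: F_4 = 10^(7.30/10) = 5.370, G_4 = 10^(14.2/10) = 26.30
Friis cascade:
  F = 1.294 + (4.295 − 1)/85.11 + (2.393 − 1)/21.98 + (5.370 − 1)/7.798×10⁴ = 1.396
NF = 10 log₁₀(1.396) = 1.45 dB

1.45 dB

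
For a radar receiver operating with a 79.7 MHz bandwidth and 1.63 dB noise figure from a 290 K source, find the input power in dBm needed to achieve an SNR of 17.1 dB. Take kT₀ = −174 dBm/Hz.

Sensitivity = −174 + 10 log₁₀(B) + NF + SNR_min
= −174 + 79.01 + 1.63 + 17.1
= −76.26 dBm → −76.3 dBm

−76.3 dBm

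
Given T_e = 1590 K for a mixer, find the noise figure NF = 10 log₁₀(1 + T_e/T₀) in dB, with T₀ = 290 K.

F = 1 + T_e/T₀ = 1 + 1590/290 = 6.48276
NF = 10 log₁₀(6.48276) = 8.12 dB

8.12 dB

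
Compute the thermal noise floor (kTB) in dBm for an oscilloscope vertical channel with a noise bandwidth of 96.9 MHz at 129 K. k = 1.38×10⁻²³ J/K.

−97.6 dBm

P_n = kTB = 1.38×10⁻²³ × 129 × 9.69×10⁷ = 1.73×10⁻¹³ W
In dBm: 10 log₁₀(1.73×10⁻¹³ / 10⁻³) = −97.6 dBm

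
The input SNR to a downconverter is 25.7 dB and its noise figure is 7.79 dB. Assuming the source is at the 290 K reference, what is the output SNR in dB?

17.91 dB

By definition F = SNR_in/SNR_out, so in dB: SNR_out = SNR_in − NF
SNR_out = 25.7 − 7.79 = 17.91 dB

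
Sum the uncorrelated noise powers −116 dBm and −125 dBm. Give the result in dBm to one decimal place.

Convert to linear, add, convert back:
P₁ = 2.51×10⁻¹⁵ W, P₂ = 3.16×10⁻¹⁶ W
P_tot = 2.83×10⁻¹⁵ W → 10 log₁₀(P_tot / 10⁻³) = −115.5 dBm

−115.5 dBm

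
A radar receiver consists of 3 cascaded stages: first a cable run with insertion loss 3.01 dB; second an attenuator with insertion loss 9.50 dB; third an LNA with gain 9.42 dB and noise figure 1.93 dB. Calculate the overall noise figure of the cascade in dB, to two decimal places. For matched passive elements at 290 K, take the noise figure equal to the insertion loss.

14.44 dB

Convert to linear (a loss of L dB is a gain of −L dB): F_i = 10^(NF_i/10), G_i = 10^(G_i,dB/10)
  Stage 1: F_1 = 10^(3.01/10) = 2.000, G_1 = 10^(−3.01/10) = 0.5000
  Stage 2: F_2 = 10^(9.50/10) = 8.913, G_2 = 10^(−9.50/10) = 0.1122
  Stage 3: F_3 = 10^(1.93/10) = 1.560, G_3 = 10^(9.42/10) = 8.750
Friis cascade:
  F = 2.000 + (8.913 − 1)/0.5000 + (1.560 − 1)/0.05610 = 27.80
NF = 10 log₁₀(27.80) = 14.44 dB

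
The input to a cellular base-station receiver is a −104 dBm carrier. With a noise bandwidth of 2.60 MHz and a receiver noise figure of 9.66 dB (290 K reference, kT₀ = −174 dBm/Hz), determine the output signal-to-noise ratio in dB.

Noise floor: N = −174 + 10 log₁₀(B) + NF
10 log₁₀(2.60×10⁶) = 64.15 dB
N = −174 + 64.15 + 9.66 = −100.19 dBm
SNR = P_sig − N = −104 − (−100.19) = −3.81 dB → −3.8 dB

−3.8 dB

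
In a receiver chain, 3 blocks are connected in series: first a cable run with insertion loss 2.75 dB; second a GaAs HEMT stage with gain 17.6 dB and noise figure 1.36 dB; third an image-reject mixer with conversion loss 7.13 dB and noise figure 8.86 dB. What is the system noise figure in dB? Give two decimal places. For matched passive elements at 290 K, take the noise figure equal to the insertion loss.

Convert to linear (a loss of L dB is a gain of −L dB): F_i = 10^(NF_i/10), G_i = 10^(G_i,dB/10)
  Stage 1: F_1 = 10^(2.75/10) = 1.884, G_1 = 10^(−2.75/10) = 0.5309
  Stage 2: F_2 = 10^(1.36/10) = 1.368, G_2 = 10^(17.6/10) = 57.54
  Stage 3: F_3 = 10^(8.86/10) = 7.691, G_3 = 10^(−7.13/10) = 0.1936
Friis cascade:
  F = 1.884 + (1.368 − 1)/0.5309 + (7.691 − 1)/30.55 = 2.795
NF = 10 log₁₀(2.795) = 4.46 dB

4.46 dB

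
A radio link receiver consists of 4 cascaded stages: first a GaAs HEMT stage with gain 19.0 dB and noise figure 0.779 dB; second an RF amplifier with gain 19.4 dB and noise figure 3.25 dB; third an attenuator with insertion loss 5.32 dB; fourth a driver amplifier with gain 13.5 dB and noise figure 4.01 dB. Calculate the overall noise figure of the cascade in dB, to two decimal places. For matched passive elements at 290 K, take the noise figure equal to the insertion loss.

0.83 dB

Convert to linear (a loss of L dB is a gain of −L dB): F_i = 10^(NF_i/10), G_i = 10^(G_i,dB/10)
  Stage 1: F_1 = 10^(0.779/10) = 1.196, G_1 = 10^(19.0/10) = 79.43
  Stage 2: F_2 = 10^(3.25/10) = 2.113, G_2 = 10^(19.4/10) = 87.10
  Stage 3: F_3 = 10^(5.32/10) = 3.404, G_3 = 10^(−5.32/10) = 0.2938
  Stage 4: F_4 = 10^(4.01/10) = 2.518, G_4 = 10^(13.5/10) = 22.39
Friis cascade:
  F = 1.196 + (2.113 − 1)/79.43 + (3.404 − 1)/6918 + (2.518 − 1)/2032 = 1.212
NF = 10 log₁₀(1.212) = 0.83 dB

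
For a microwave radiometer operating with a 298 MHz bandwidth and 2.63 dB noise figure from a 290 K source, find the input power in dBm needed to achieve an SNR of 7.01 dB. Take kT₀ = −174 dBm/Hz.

−79.6 dBm

Sensitivity = −174 + 10 log₁₀(B) + NF + SNR_min
= −174 + 84.74 + 2.63 + 7.01
= −79.62 dBm → −79.6 dBm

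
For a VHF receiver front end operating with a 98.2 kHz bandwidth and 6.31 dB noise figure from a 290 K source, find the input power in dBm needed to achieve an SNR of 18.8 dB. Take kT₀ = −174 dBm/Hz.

−99.0 dBm

Sensitivity = −174 + 10 log₁₀(B) + NF + SNR_min
= −174 + 49.92 + 6.31 + 18.8
= −98.97 dBm → −99.0 dBm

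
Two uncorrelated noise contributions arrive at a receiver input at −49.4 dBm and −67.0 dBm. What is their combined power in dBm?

−49.3 dBm

Convert to linear, add, convert back:
P₁ = 1.15×10⁻⁸ W, P₂ = 2.00×10⁻¹⁰ W
P_tot = 1.17×10⁻⁸ W → 10 log₁₀(P_tot / 10⁻³) = −49.3 dBm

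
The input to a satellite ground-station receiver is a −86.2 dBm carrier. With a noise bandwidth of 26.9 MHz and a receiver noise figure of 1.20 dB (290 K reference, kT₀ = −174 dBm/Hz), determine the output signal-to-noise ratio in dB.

12.3 dB

Noise floor: N = −174 + 10 log₁₀(B) + NF
10 log₁₀(2.69×10⁷) = 74.3 dB
N = −174 + 74.3 + 1.20 = −98.50 dBm
SNR = P_sig − N = −86.2 − (−98.50) = 12.30 dB → 12.3 dB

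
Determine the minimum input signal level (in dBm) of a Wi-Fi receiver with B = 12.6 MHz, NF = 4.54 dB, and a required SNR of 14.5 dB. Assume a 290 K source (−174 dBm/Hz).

Sensitivity = −174 + 10 log₁₀(B) + NF + SNR_min
= −174 + 71 + 4.54 + 14.5
= −83.96 dBm → −84.0 dBm

−84.0 dBm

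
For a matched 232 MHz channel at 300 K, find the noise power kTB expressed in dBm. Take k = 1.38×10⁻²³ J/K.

P_n = kTB = 1.38×10⁻²³ × 300 × 2.32×10⁸ = 9.60×10⁻¹³ W
In dBm: 10 log₁₀(9.60×10⁻¹³ / 10⁻³) = −90.2 dBm

−90.2 dBm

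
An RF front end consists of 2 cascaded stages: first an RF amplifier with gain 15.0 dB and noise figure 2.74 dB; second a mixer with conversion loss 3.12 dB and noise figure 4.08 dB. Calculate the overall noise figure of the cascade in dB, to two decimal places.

2.85 dB

Convert to linear (a loss of L dB is a gain of −L dB): F_i = 10^(NF_i/10), G_i = 10^(G_i,dB/10)
  Stage 1: F_1 = 10^(2.74/10) = 1.879, G_1 = 10^(15.0/10) = 31.62
  Stage 2: F_2 = 10^(4.08/10) = 2.559, G_2 = 10^(−3.12/10) = 0.4875
Friis cascade:
  F = 1.879 + (2.559 − 1)/31.62 = 1.929
NF = 10 log₁₀(1.929) = 2.85 dB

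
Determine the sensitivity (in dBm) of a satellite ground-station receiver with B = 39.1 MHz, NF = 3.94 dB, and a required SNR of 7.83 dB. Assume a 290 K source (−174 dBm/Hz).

Sensitivity = −174 + 10 log₁₀(B) + NF + SNR_min
= −174 + 75.92 + 3.94 + 7.83
= −86.31 dBm → −86.3 dBm

−86.3 dBm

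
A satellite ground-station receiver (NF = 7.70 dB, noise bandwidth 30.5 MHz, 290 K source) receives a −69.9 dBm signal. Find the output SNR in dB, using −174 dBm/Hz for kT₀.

Noise floor: N = −174 + 10 log₁₀(B) + NF
10 log₁₀(3.05×10⁷) = 74.84 dB
N = −174 + 74.84 + 7.70 = −91.46 dBm
SNR = P_sig − N = −69.9 − (−91.46) = 21.56 dB → 21.6 dB

21.6 dB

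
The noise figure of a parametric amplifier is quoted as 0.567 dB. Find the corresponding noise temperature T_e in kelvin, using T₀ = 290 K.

40.4 K

F = 10^(0.567/10) = 1.13946
T_e = (F − 1)·T₀ = (1.13946 − 1) × 290 = 40.4 K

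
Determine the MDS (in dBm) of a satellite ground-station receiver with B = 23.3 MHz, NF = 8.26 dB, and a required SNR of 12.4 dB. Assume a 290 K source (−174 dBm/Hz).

−79.7 dBm

Sensitivity = −174 + 10 log₁₀(B) + NF + SNR_min
= −174 + 73.67 + 8.26 + 12.4
= −79.67 dBm → −79.7 dBm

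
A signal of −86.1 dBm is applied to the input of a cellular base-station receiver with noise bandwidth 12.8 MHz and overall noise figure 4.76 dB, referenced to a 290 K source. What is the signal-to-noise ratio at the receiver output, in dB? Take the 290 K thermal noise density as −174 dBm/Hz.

Noise floor: N = −174 + 10 log₁₀(B) + NF
10 log₁₀(1.28×10⁷) = 71.07 dB
N = −174 + 71.07 + 4.76 = −98.17 dBm
SNR = P_sig − N = −86.1 − (−98.17) = 12.07 dB → 12.1 dB

12.1 dB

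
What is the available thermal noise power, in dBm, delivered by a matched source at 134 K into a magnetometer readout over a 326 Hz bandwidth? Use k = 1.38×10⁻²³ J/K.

−152.2 dBm

P_n = kTB = 1.38×10⁻²³ × 134 × 3.26×10² = 6.03×10⁻¹⁹ W
In dBm: 10 log₁₀(6.03×10⁻¹⁹ / 10⁻³) = −152.2 dBm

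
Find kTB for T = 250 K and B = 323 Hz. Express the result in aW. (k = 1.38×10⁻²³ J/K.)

P_n = kTB = 1.38×10⁻²³ × 250 × 3.23×10² = 1.11×10⁻¹⁸ W = 1.11 aW

1.11 aW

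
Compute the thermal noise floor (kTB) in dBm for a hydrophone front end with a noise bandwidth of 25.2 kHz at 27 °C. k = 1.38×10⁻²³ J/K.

T = 27 °C + 273.15 = 300.15 K
P_n = kTB = 1.38×10⁻²³ × 300.15 × 2.52×10⁴ = 1.04×10⁻¹⁶ W
In dBm: 10 log₁₀(1.04×10⁻¹⁶ / 10⁻³) = −129.8 dBm

−129.8 dBm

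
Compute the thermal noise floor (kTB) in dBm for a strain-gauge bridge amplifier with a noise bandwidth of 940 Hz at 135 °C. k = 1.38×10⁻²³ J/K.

−142.8 dBm

T = 135 °C + 273.15 = 408.15 K
P_n = kTB = 1.38×10⁻²³ × 408.15 × 9.40×10² = 5.29×10⁻¹⁸ W
In dBm: 10 log₁₀(5.29×10⁻¹⁸ / 10⁻³) = −142.8 dBm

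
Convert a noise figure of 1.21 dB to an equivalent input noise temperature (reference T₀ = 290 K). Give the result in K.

F = 10^(1.21/10) = 1.3213
T_e = (F − 1)·T₀ = (1.3213 − 1) × 290 = 93.2 K

93.2 K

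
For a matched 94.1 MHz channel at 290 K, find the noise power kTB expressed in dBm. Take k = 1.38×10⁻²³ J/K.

−94.2 dBm

P_n = kTB = 1.38×10⁻²³ × 290 × 9.41×10⁷ = 3.77×10⁻¹³ W
In dBm: 10 log₁₀(3.77×10⁻¹³ / 10⁻³) = −94.2 dBm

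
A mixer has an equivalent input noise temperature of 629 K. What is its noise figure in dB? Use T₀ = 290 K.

F = 1 + T_e/T₀ = 1 + 629/290 = 3.16897
NF = 10 log₁₀(3.16897) = 5.01 dB

5.01 dB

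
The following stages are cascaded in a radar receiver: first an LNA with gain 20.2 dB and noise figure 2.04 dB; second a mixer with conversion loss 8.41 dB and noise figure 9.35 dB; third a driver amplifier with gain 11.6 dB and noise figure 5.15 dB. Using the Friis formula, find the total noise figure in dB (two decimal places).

2.61 dB

Convert to linear (a loss of L dB is a gain of −L dB): F_i = 10^(NF_i/10), G_i = 10^(G_i,dB/10)
  Stage 1: F_1 = 10^(2.04/10) = 1.600, G_1 = 10^(20.2/10) = 104.7
  Stage 2: F_2 = 10^(9.35/10) = 8.610, G_2 = 10^(−8.41/10) = 0.1442
  Stage 3: F_3 = 10^(5.15/10) = 3.273, G_3 = 10^(11.6/10) = 14.45
Friis cascade:
  F = 1.600 + (8.610 − 1)/104.7 + (3.273 − 1)/15.10 = 1.823
NF = 10 log₁₀(1.823) = 2.61 dB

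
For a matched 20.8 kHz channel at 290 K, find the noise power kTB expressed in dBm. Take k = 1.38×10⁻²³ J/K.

P_n = kTB = 1.38×10⁻²³ × 290 × 2.08×10⁴ = 8.32×10⁻¹⁷ W
In dBm: 10 log₁₀(8.32×10⁻¹⁷ / 10⁻³) = −130.8 dBm

−130.8 dBm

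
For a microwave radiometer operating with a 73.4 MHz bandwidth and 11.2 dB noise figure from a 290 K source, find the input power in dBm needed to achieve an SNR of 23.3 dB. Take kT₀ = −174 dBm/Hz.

Sensitivity = −174 + 10 log₁₀(B) + NF + SNR_min
= −174 + 78.66 + 11.2 + 23.3
= −60.84 dBm → −60.8 dBm

−60.8 dBm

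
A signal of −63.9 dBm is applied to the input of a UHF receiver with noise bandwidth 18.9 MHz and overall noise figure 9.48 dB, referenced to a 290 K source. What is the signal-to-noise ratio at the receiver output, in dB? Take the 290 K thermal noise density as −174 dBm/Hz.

Noise floor: N = −174 + 10 log₁₀(B) + NF
10 log₁₀(1.89×10⁷) = 72.76 dB
N = −174 + 72.76 + 9.48 = −91.76 dBm
SNR = P_sig − N = −63.9 − (−91.76) = 27.86 dB → 27.9 dB

27.9 dB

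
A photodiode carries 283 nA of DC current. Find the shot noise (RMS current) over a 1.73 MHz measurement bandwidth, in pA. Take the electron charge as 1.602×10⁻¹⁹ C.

I_n = √(2qI·B)
2qI·B = 2 × 1.602×10⁻¹⁹ × 2.83×10⁻⁷ × 1.73×10⁶ = 1.57×10⁻¹⁹ A²
I_n = √(1.57×10⁻¹⁹) = 3.96×10⁻¹⁰ A = 396 pA

396 pA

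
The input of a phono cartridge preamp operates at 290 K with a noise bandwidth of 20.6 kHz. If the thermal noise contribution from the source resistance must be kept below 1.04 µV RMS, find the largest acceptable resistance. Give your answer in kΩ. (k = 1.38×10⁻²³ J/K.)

Johnson–Nyquist: V_n = √(4kTRB) ⇒ R = V_n² / (4kTB)
4kTB = 4 × 1.38×10⁻²³ × 290 × 2.06×10⁴ = 3.30×10⁻¹⁶
R = (1.04×10⁻⁶)² / 3.30×10⁻¹⁶ = 3.28×10³ Ω = 3.28 kΩ

3.28 kΩ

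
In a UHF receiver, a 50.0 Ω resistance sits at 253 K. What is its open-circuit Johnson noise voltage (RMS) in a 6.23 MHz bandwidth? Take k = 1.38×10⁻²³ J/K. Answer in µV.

V_n = √(4kTRB)
4kTRB = 4 × 1.38×10⁻²³ × 253 × 5.00×10¹ × 6.23×10⁶ = 4.35×10⁻¹² V²
V_n = √(4.35×10⁻¹²) = 2.09×10⁻⁶ V = 2.09 µV

2.09 µV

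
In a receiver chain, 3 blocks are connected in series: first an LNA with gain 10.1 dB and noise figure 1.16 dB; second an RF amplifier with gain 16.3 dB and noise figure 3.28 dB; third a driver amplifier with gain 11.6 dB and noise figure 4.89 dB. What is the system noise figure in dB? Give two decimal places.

Convert to linear (a loss of L dB is a gain of −L dB): F_i = 10^(NF_i/10), G_i = 10^(G_i,dB/10)
  Stage 1: F_1 = 10^(1.16/10) = 1.306, G_1 = 10^(10.1/10) = 10.23
  Stage 2: F_2 = 10^(3.28/10) = 2.128, G_2 = 10^(16.3/10) = 42.66
  Stage 3: F_3 = 10^(4.89/10) = 3.083, G_3 = 10^(11.6/10) = 14.45
Friis cascade:
  F = 1.306 + (2.128 − 1)/10.23 + (3.083 − 1)/436.5 = 1.421
NF = 10 log₁₀(1.421) = 1.53 dB

1.53 dB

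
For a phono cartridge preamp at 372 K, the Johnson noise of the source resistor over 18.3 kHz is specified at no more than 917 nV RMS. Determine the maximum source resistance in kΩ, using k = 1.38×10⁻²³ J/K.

2.24 kΩ

Johnson–Nyquist: V_n = √(4kTRB) ⇒ R = V_n² / (4kTB)
4kTB = 4 × 1.38×10⁻²³ × 372 × 1.83×10⁴ = 3.76×10⁻¹⁶
R = (9.17×10⁻⁷)² / 3.76×10⁻¹⁶ = 2.24×10³ Ω = 2.24 kΩ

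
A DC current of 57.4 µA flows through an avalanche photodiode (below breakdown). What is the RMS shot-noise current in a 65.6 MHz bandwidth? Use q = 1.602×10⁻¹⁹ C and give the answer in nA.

I_n = √(2qI·B)
2qI·B = 2 × 1.602×10⁻¹⁹ × 5.74×10⁻⁵ × 6.56×10⁷ = 1.21×10⁻¹⁵ A²
I_n = √(1.21×10⁻¹⁵) = 3.47×10⁻⁸ A = 34.7 nA

34.7 nA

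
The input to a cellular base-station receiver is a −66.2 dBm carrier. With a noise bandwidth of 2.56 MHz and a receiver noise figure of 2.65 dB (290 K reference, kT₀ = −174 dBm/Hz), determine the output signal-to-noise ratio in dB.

Noise floor: N = −174 + 10 log₁₀(B) + NF
10 log₁₀(2.56×10⁶) = 64.08 dB
N = −174 + 64.08 + 2.65 = −107.27 dBm
SNR = P_sig − N = −66.2 − (−107.27) = 41.07 dB → 41.1 dB

41.1 dB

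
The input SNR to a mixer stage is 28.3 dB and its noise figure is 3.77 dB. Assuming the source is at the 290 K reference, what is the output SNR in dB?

By definition F = SNR_in/SNR_out, so in dB: SNR_out = SNR_in − NF
SNR_out = 28.3 − 3.77 = 24.53 dB

24.53 dB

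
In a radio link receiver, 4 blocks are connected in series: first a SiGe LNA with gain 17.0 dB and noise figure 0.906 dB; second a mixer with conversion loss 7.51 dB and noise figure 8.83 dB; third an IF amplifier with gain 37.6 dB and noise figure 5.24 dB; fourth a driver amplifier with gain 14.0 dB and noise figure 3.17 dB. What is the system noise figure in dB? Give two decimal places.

Convert to linear (a loss of L dB is a gain of −L dB): F_i = 10^(NF_i/10), G_i = 10^(G_i,dB/10)
  Stage 1: F_1 = 10^(0.906/10) = 1.232, G_1 = 10^(17.0/10) = 50.12
  Stage 2: F_2 = 10^(8.83/10) = 7.638, G_2 = 10^(−7.51/10) = 0.1774
  Stage 3: F_3 = 10^(5.24/10) = 3.342, G_3 = 10^(37.6/10) = 5754
  Stage 4: F_4 = 10^(3.17/10) = 2.075, G_4 = 10^(14.0/10) = 25.12
Friis cascade:
  F = 1.232 + (7.638 − 1)/50.12 + (3.342 − 1)/8.892 + (2.075 − 1)/5.117×10⁴ = 1.628
NF = 10 log₁₀(1.628) = 2.12 dB

2.12 dB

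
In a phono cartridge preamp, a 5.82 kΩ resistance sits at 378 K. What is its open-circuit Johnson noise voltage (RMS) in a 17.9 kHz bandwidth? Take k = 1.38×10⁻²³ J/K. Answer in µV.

V_n = √(4kTRB)
4kTRB = 4 × 1.38×10⁻²³ × 378 × 5.82×10³ × 1.79×10⁴ = 2.17×10⁻¹² V²
V_n = √(2.17×10⁻¹²) = 1.47×10⁻⁶ V = 1.47 µV

1.47 µV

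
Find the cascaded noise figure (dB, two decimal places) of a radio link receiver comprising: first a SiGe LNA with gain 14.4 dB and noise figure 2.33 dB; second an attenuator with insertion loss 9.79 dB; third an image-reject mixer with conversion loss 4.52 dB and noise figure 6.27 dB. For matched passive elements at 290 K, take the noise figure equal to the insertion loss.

4.97 dB

Convert to linear (a loss of L dB is a gain of −L dB): F_i = 10^(NF_i/10), G_i = 10^(G_i,dB/10)
  Stage 1: F_1 = 10^(2.33/10) = 1.710, G_1 = 10^(14.4/10) = 27.54
  Stage 2: F_2 = 10^(9.79/10) = 9.528, G_2 = 10^(−9.79/10) = 0.1050
  Stage 3: F_3 = 10^(6.27/10) = 4.236, G_3 = 10^(−4.52/10) = 0.3532
Friis cascade:
  F = 1.710 + (9.528 − 1)/27.54 + (4.236 − 1)/2.891 = 3.139
NF = 10 log₁₀(3.139) = 4.97 dB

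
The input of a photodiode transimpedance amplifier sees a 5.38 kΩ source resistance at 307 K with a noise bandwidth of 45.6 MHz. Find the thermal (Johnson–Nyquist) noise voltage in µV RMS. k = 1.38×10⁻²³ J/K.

64.5 µV

V_n = √(4kTRB)
4kTRB = 4 × 1.38×10⁻²³ × 307 × 5.38×10³ × 4.56×10⁷ = 4.16×10⁻⁹ V²
V_n = √(4.16×10⁻⁹) = 6.45×10⁻⁵ V = 64.5 µV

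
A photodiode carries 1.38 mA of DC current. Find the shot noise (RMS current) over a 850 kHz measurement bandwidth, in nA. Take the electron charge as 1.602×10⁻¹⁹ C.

I_n = √(2qI·B)
2qI·B = 2 × 1.602×10⁻¹⁹ × 1.38×10⁻³ × 8.50×10⁵ = 3.76×10⁻¹⁶ A²
I_n = √(3.76×10⁻¹⁶) = 1.94×10⁻⁸ A = 19.4 nA

19.4 nA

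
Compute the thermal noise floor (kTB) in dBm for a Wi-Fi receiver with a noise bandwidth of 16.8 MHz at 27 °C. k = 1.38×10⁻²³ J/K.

T = 27 °C + 273.15 = 300.15 K
P_n = kTB = 1.38×10⁻²³ × 300.15 × 1.68×10⁷ = 6.96×10⁻¹⁴ W
In dBm: 10 log₁₀(6.96×10⁻¹⁴ / 10⁻³) = −101.6 dBm

−101.6 dBm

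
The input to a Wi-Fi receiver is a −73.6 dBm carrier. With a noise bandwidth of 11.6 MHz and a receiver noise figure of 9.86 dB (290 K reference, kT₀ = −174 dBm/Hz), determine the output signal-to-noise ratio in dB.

19.9 dB

Noise floor: N = −174 + 10 log₁₀(B) + NF
10 log₁₀(1.16×10⁷) = 70.64 dB
N = −174 + 70.64 + 9.86 = −93.50 dBm
SNR = P_sig − N = −73.6 − (−93.50) = 19.90 dB → 19.9 dB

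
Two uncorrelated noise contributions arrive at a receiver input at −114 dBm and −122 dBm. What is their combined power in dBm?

Convert to linear, add, convert back:
P₁ = 3.98×10⁻¹⁵ W, P₂ = 6.31×10⁻¹⁶ W
P_tot = 4.61×10⁻¹⁵ W → 10 log₁₀(P_tot / 10⁻³) = −113.4 dBm

−113.4 dBm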